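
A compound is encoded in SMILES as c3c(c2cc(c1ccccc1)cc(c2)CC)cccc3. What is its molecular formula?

C20H18

Heavy atoms from the SMILES: 20 C.
Implicit hydrogens by atom environment:
  13 × C (aromatic): 1 H each → 13
  5 × C (aromatic): no H
  1 × C: 3 H
  1 × C: 2 H
  Total hydrogens = 18.
Molecular formula: C20H18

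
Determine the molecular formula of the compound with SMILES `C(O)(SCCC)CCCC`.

Heavy atoms from the SMILES: 8 C, 1 O, 1 S.
Implicit hydrogens by atom environment:
  5 × C: 2 H each → 10
  2 × C: 3 H each → 6
  1 × C: 1 H
  1 × O: 1 H
  1 × S: no H
  Total hydrogens = 18.
Molecular formula: C8H18OS

C8H18OS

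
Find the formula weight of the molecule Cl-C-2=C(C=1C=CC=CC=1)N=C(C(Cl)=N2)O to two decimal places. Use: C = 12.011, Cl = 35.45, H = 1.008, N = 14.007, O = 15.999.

Molecular formula: C10H6Cl2N2O.
M = 10×12.011 + 2×35.45 + 6×1.008 + 2×14.007 + 1×15.999 = 241.07 g/mol.

241.07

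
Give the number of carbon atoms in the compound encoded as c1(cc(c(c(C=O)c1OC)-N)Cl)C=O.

The symbol for carbon appears 9 times in the SMILES. Lowercase c denotes aromatic carbon and counts toward C.

9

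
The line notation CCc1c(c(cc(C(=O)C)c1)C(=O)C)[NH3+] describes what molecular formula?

Heavy atoms from the SMILES: 12 C, 1 N, 2 O.
Implicit hydrogens by atom environment:
  4 × C (aromatic): no H
  3 × C: 3 H each → 9
  2 × C (aromatic): 1 H each → 2
  2 × C: no H
  2 × O: no H
  1 × C: 2 H
  1 × N (charge +1): 3 H
  Total hydrogens = 16.
Net charge +1.
Molecular formula: C12H16NO2+

C12H16NO2+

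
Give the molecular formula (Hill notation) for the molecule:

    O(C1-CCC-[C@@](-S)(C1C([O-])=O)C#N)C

Heavy atoms from the SMILES: 9 C, 1 N, 3 O, 1 S.
Implicit hydrogens by atom environment:
  3 × C: 2 H each → 6
  3 × C: no H
  2 × C: 1 H each → 2
  2 × O: no H
  1 × C: 3 H
  1 × N: no H
  1 × O (charge -1): no H
  1 × S: 1 H
  Total hydrogens = 12.
Net charge -1.
Molecular formula: C9H12NO3S-

C9H12NO3S-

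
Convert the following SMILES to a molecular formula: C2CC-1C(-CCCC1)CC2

Heavy atoms from the SMILES: 10 C.
Implicit hydrogens by atom environment:
  8 × C: 2 H each → 16
  2 × C: 1 H each → 2
  Total hydrogens = 18.
Molecular formula: C10H18

C10H18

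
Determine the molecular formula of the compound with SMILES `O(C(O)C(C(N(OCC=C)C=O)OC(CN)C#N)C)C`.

C12H21N3O5

Heavy atoms from the SMILES: 12 C, 3 N, 5 O.
Implicit hydrogens by atom environment:
  6 × C: 1 H each → 6
  4 × O: no H
  3 × C: 2 H each → 6
  2 × C: 3 H each → 6
  2 × N: no H
  1 × C: no H
  1 × N: 2 H
  1 × O: 1 H
  Total hydrogens = 21.
Molecular formula: C12H21N3O5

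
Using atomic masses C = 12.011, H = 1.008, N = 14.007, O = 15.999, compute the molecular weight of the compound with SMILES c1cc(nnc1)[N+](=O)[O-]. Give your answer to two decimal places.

125.09

Molecular formula: C4H3N3O2.
M = 4×12.011 + 3×1.008 + 3×14.007 + 2×15.999 = 125.09 g/mol.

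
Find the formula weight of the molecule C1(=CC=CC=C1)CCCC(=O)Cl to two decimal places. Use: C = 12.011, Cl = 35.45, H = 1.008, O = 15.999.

Molecular formula: C10H11ClO.
M = 10×12.011 + 1×35.45 + 11×1.008 + 1×15.999 = 182.65 g/mol.

182.65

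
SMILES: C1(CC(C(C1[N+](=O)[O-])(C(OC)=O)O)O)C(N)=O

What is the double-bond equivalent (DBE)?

Molecular formula from the SMILES: C8H12N2O7.
DoU = (2C + 2 + N − H − X)/2 = (2·8 + 2 + 2 − 12 − 0)/2 = 8/2 = 4.
(Structurally: 1 ring(s) + 3 π bond(s) = 4.)

4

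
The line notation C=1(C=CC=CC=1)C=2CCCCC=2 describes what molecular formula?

Heavy atoms from the SMILES: 12 C.
Implicit hydrogens by atom environment:
  5 × C (aromatic): 1 H each → 5
  4 × C: 2 H each → 8
  1 × C: 1 H
  1 × C: no H
  1 × C (aromatic): no H
  Total hydrogens = 14.
Molecular formula: C12H14

C12H14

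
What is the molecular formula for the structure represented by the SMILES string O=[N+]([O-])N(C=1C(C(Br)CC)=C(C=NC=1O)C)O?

C9H12BrN3O4

Heavy atoms from the SMILES: 1 Br, 9 C, 3 N, 4 O.
Implicit hydrogens by atom environment:
  4 × C (aromatic): no H
  2 × C: 3 H each → 6
  2 × O: 1 H each → 2
  1 × Br: no H
  1 × C: 2 H
  1 × C (aromatic): 1 H
  1 × C: 1 H
  1 × N (aromatic): no H
  1 × N: no H
  1 × N (charge +1): no H
  1 × O: no H
  1 × O (charge -1): no H
  Total hydrogens = 12.
Molecular formula: C9H12BrN3O4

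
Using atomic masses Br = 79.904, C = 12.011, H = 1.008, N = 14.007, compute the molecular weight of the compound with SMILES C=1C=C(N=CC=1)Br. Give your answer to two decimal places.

Molecular formula: C5H4BrN.
M = 1×79.904 + 5×12.011 + 4×1.008 + 1×14.007 = 158.00 g/mol.

158.00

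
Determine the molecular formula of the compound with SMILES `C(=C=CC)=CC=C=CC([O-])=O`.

C9H7O2-

Heavy atoms from the SMILES: 9 C, 2 O.
Implicit hydrogens by atom environment:
  4 × C: 1 H each → 4
  4 × C: no H
  1 × C: 3 H
  1 × O: no H
  1 × O (charge -1): no H
  Total hydrogens = 7.
Net charge -1.
Molecular formula: C9H7O2-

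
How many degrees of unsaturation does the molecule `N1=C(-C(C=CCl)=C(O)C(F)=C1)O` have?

Molecular formula from the SMILES: C7H5ClFNO2.
DoU = (2C + 2 + N − H − X)/2 = (2·7 + 2 + 1 − 5 − 2)/2 = 10/2 = 5.
(Structurally: 1 ring(s) + 4 π bond(s) = 5.)

5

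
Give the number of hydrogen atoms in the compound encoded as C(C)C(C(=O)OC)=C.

10

Hydrogens are implicit in SMILES; fill each atom to its normal valence:
  2 × C: 3 H each → 6
  2 × C: 2 H each → 4
  2 × C: no H
  2 × O: no H
  Total hydrogens = 10.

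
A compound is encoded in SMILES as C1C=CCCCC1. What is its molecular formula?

Heavy atoms from the SMILES: 7 C.
Implicit hydrogens by atom environment:
  5 × C: 2 H each → 10
  2 × C: 1 H each → 2
  Total hydrogens = 12.
Molecular formula: C7H12

C7H12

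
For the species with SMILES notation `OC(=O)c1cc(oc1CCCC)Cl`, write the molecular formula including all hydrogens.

Heavy atoms from the SMILES: 9 C, 1 Cl, 3 O.
Implicit hydrogens by atom environment:
  3 × C: 2 H each → 6
  3 × C (aromatic): no H
  1 × C: 3 H
  1 × C (aromatic): 1 H
  1 × C: no H
  1 × Cl: no H
  1 × O: 1 H
  1 × O (aromatic): no H
  1 × O: no H
  Total hydrogens = 11.
Molecular formula: C9H11ClO3

C9H11ClO3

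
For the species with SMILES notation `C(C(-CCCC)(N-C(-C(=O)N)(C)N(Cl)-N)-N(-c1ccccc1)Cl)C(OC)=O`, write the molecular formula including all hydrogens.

C17H27Cl2N5O3

Heavy atoms from the SMILES: 17 C, 2 Cl, 5 N, 3 O.
Implicit hydrogens by atom environment:
  5 × C (aromatic): 1 H each → 5
  4 × C: 2 H each → 8
  4 × C: no H
  3 × C: 3 H each → 9
  3 × O: no H
  2 × Cl: no H
  2 × N: 2 H each → 4
  2 × N: no H
  1 × C (aromatic): no H
  1 × N: 1 H
  Total hydrogens = 27.
Molecular formula: C17H27Cl2N5O3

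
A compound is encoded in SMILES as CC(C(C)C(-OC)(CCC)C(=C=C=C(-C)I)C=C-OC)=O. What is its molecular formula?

Heavy atoms from the SMILES: 17 C, 1 I, 3 O.
Implicit hydrogens by atom environment:
  6 × C: 3 H each → 18
  6 × C: no H
  3 × C: 1 H each → 3
  3 × O: no H
  2 × C: 2 H each → 4
  1 × I: no H
  Total hydrogens = 25.
Molecular formula: C17H25IO3

C17H25IO3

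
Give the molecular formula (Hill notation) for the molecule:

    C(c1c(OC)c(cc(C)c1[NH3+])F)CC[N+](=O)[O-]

C11H16FN2O3+

Heavy atoms from the SMILES: 11 C, 1 F, 2 N, 3 O.
Implicit hydrogens by atom environment:
  5 × C (aromatic): no H
  3 × C: 2 H each → 6
  2 × C: 3 H each → 6
  2 × O: no H
  1 × C (aromatic): 1 H
  1 × F: no H
  1 × N (charge +1): 3 H
  1 × N (charge +1): no H
  1 × O (charge -1): no H
  Total hydrogens = 16.
Net charge +1.
Molecular formula: C11H16FN2O3+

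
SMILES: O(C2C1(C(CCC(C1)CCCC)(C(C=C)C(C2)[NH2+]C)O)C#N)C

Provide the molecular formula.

C19H33N2O2+

Heavy atoms from the SMILES: 19 C, 2 N, 2 O.
Implicit hydrogens by atom environment:
  8 × C: 2 H each → 16
  5 × C: 1 H each → 5
  3 × C: 3 H each → 9
  3 × C: no H
  1 × N (charge +1): 2 H
  1 × N: no H
  1 × O: 1 H
  1 × O: no H
  Total hydrogens = 33.
Net charge +1.
Molecular formula: C19H33N2O2+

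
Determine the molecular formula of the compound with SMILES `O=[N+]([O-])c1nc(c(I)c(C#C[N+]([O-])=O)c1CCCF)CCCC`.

Heavy atoms from the SMILES: 14 C, 1 F, 1 I, 3 N, 4 O.
Implicit hydrogens by atom environment:
  6 × C: 2 H each → 12
  5 × C (aromatic): no H
  2 × C: no H
  2 × N (charge +1): no H
  2 × O: no H
  2 × O (charge -1): no H
  1 × C: 3 H
  1 × F: no H
  1 × I: no H
  1 × N (aromatic): no H
  Total hydrogens = 15.
Molecular formula: C14H15FIN3O4

C14H15FIN3O4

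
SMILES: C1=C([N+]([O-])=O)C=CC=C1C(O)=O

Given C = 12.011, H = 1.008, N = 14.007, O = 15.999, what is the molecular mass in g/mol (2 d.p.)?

Molecular formula: C7H5NO4.
M = 7×12.011 + 5×1.008 + 1×14.007 + 4×15.999 = 167.12 g/mol.

167.12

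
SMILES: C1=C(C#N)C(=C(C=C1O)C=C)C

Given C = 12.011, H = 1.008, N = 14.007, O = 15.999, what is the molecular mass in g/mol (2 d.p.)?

159.19

Molecular formula: C10H9NO.
M = 10×12.011 + 9×1.008 + 1×14.007 + 1×15.999 = 159.19 g/mol.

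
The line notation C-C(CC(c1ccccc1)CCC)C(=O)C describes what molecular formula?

C15H22O

Heavy atoms from the SMILES: 15 C, 1 O.
Implicit hydrogens by atom environment:
  5 × C (aromatic): 1 H each → 5
  3 × C: 3 H each → 9
  3 × C: 2 H each → 6
  2 × C: 1 H each → 2
  1 × C: no H
  1 × C (aromatic): no H
  1 × O: no H
  Total hydrogens = 22.
Molecular formula: C15H22O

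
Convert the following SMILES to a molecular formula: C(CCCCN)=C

Heavy atoms from the SMILES: 6 C, 1 N.
Implicit hydrogens by atom environment:
  5 × C: 2 H each → 10
  1 × C: 1 H
  1 × N: 2 H
  Total hydrogens = 13.
Molecular formula: C6H13N

C6H13N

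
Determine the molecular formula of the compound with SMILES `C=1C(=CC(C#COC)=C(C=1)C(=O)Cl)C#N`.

C11H6ClNO2

Heavy atoms from the SMILES: 11 C, 1 Cl, 1 N, 2 O.
Implicit hydrogens by atom environment:
  4 × C: no H
  3 × C (aromatic): 1 H each → 3
  3 × C (aromatic): no H
  2 × O: no H
  1 × C: 3 H
  1 × Cl: no H
  1 × N: no H
  Total hydrogens = 6.
Molecular formula: C11H6ClNO2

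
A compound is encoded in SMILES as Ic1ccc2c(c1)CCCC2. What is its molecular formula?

Heavy atoms from the SMILES: 10 C, 1 I.
Implicit hydrogens by atom environment:
  4 × C: 2 H each → 8
  3 × C (aromatic): 1 H each → 3
  3 × C (aromatic): no H
  1 × I: no H
  Total hydrogens = 11.
Molecular formula: C10H11I

C10H11I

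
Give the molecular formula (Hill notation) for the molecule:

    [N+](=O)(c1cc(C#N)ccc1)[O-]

C7H4N2O2

Heavy atoms from the SMILES: 7 C, 2 N, 2 O.
Implicit hydrogens by atom environment:
  4 × C (aromatic): 1 H each → 4
  2 × C (aromatic): no H
  1 × C: no H
  1 × N: no H
  1 × N (charge +1): no H
  1 × O: no H
  1 × O (charge -1): no H
  Total hydrogens = 4.
Molecular formula: C7H4N2O2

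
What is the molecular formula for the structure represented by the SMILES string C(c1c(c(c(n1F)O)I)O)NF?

C5H5F2IN2O2

Heavy atoms from the SMILES: 5 C, 2 F, 1 I, 2 N, 2 O.
Implicit hydrogens by atom environment:
  4 × C (aromatic): no H
  2 × F: no H
  2 × O: 1 H each → 2
  1 × C: 2 H
  1 × I: no H
  1 × N: 1 H
  1 × N (aromatic): no H
  Total hydrogens = 5.
Molecular formula: C5H5F2IN2O2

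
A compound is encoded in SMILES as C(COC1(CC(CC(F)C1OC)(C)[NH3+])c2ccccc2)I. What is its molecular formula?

Heavy atoms from the SMILES: 16 C, 1 F, 1 I, 1 N, 2 O.
Implicit hydrogens by atom environment:
  5 × C (aromatic): 1 H each → 5
  4 × C: 2 H each → 8
  2 × C: 3 H each → 6
  2 × C: 1 H each → 2
  2 × C: no H
  2 × O: no H
  1 × C (aromatic): no H
  1 × F: no H
  1 × I: no H
  1 × N (charge +1): 3 H
  Total hydrogens = 24.
Net charge +1.
Molecular formula: C16H24FINO2+

C16H24FINO2+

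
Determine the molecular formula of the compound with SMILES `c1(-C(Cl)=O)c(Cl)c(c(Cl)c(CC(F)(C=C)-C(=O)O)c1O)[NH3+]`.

Heavy atoms from the SMILES: 12 C, 3 Cl, 1 F, 1 N, 4 O.
Implicit hydrogens by atom environment:
  6 × C (aromatic): no H
  3 × C: no H
  3 × Cl: no H
  2 × C: 2 H each → 4
  2 × O: 1 H each → 2
  2 × O: no H
  1 × C: 1 H
  1 × F: no H
  1 × N (charge +1): 3 H
  Total hydrogens = 10.
Net charge +1.
Molecular formula: C12H10Cl3FNO4+

C12H10Cl3FNO4+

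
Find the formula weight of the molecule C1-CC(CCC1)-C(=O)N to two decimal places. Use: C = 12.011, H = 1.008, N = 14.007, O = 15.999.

127.19

Molecular formula: C7H13NO.
M = 7×12.011 + 13×1.008 + 1×14.007 + 1×15.999 = 127.19 g/mol.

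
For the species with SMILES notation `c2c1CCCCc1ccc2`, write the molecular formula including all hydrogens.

Heavy atoms from the SMILES: 10 C.
Implicit hydrogens by atom environment:
  4 × C: 2 H each → 8
  4 × C (aromatic): 1 H each → 4
  2 × C (aromatic): no H
  Total hydrogens = 12.
Molecular formula: C10H12

C10H12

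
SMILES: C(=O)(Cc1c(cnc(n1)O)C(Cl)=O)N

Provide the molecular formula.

Heavy atoms from the SMILES: 7 C, 1 Cl, 3 N, 3 O.
Implicit hydrogens by atom environment:
  3 × C (aromatic): no H
  2 × C: no H
  2 × N (aromatic): no H
  2 × O: no H
  1 × C: 2 H
  1 × C (aromatic): 1 H
  1 × Cl: no H
  1 × N: 2 H
  1 × O: 1 H
  Total hydrogens = 6.
Molecular formula: C7H6ClN3O3

C7H6ClN3O3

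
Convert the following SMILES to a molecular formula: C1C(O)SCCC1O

C5H10O2S

Heavy atoms from the SMILES: 5 C, 2 O, 1 S.
Implicit hydrogens by atom environment:
  3 × C: 2 H each → 6
  2 × C: 1 H each → 2
  2 × O: 1 H each → 2
  1 × S: no H
  Total hydrogens = 10.
Molecular formula: C5H10O2S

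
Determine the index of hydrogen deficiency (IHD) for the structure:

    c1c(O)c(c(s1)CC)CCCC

3

Molecular formula from the SMILES: C10H16OS.
DoU = (2C + 2 + N − H − X)/2 = (2·10 + 2 + 0 − 16 − 0)/2 = 6/2 = 3.
(Structurally: 1 ring(s) + 2 π bond(s) = 3.)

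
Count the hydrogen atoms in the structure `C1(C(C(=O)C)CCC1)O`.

12

Hydrogens are implicit in SMILES; fill each atom to its normal valence:
  3 × C: 2 H each → 6
  2 × C: 1 H each → 2
  1 × C: 3 H
  1 × C: no H
  1 × O: 1 H
  1 × O: no H
  Total hydrogens = 12.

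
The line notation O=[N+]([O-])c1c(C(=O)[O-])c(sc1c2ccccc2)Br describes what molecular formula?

Heavy atoms from the SMILES: 1 Br, 11 C, 1 N, 4 O, 1 S.
Implicit hydrogens by atom environment:
  5 × C (aromatic): 1 H each → 5
  5 × C (aromatic): no H
  2 × O: no H
  2 × O (charge -1): no H
  1 × Br: no H
  1 × C: no H
  1 × N (charge +1): no H
  1 × S (aromatic): no H
  Total hydrogens = 5.
Net charge -1.
Molecular formula: C11H5BrNO4S-

C11H5BrNO4S-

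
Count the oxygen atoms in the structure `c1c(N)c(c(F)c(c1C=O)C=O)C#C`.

2

The symbol for oxygen appears 2 times in the SMILES.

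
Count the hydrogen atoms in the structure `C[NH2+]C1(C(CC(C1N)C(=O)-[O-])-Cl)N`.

14

Hydrogens are implicit in SMILES; fill each atom to its normal valence:
  3 × C: 1 H each → 3
  2 × C: no H
  2 × N: 2 H each → 4
  1 × C: 3 H
  1 × C: 2 H
  1 × Cl: no H
  1 × N (charge +1): 2 H
  1 × O: no H
  1 × O (charge -1): no H
  Total hydrogens = 14.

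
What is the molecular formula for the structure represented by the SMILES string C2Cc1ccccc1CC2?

C10H12

Heavy atoms from the SMILES: 10 C.
Implicit hydrogens by atom environment:
  4 × C: 2 H each → 8
  4 × C (aromatic): 1 H each → 4
  2 × C (aromatic): no H
  Total hydrogens = 12.
Molecular formula: C10H12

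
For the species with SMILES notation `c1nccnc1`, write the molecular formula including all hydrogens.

C4H4N2

Heavy atoms from the SMILES: 4 C, 2 N.
Implicit hydrogens by atom environment:
  4 × C (aromatic): 1 H each → 4
  2 × N (aromatic): no H
  Total hydrogens = 4.
Molecular formula: C4H4N2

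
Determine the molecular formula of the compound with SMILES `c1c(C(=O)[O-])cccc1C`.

Heavy atoms from the SMILES: 8 C, 2 O.
Implicit hydrogens by atom environment:
  4 × C (aromatic): 1 H each → 4
  2 × C (aromatic): no H
  1 × C: 3 H
  1 × C: no H
  1 × O: no H
  1 × O (charge -1): no H
  Total hydrogens = 7.
Net charge -1.
Molecular formula: C8H7O2-

C8H7O2-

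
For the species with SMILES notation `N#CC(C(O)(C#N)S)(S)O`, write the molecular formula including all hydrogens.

Heavy atoms from the SMILES: 4 C, 2 N, 2 O, 2 S.
Implicit hydrogens by atom environment:
  4 × C: no H
  2 × N: no H
  2 × O: 1 H each → 2
  2 × S: 1 H each → 2
  Total hydrogens = 4.
Molecular formula: C4H4N2O2S2

C4H4N2O2S2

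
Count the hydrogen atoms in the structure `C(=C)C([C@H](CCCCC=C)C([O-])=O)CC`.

Hydrogens are implicit in SMILES; fill each atom to its normal valence:
  7 × C: 2 H each → 14
  4 × C: 1 H each → 4
  1 × C: 3 H
  1 × C: no H
  1 × O: no H
  1 × O (charge -1): no H
  Total hydrogens = 21.

21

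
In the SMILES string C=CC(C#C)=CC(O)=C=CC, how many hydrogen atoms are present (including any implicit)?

Hydrogens are implicit in SMILES; fill each atom to its normal valence:
  4 × C: 1 H each → 4
  4 × C: no H
  1 × C: 3 H
  1 × C: 2 H
  1 × O: 1 H
  Total hydrogens = 10.

10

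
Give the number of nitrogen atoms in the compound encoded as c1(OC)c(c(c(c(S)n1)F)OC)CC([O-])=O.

1

The symbol for nitrogen appears 1 time in the SMILES.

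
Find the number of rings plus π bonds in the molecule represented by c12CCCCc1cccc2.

Molecular formula from the SMILES: C10H12.
DoU = (2C + 2 + N − H − X)/2 = (2·10 + 2 + 0 − 12 − 0)/2 = 10/2 = 5.
(Structurally: 2 ring(s) + 3 π bond(s) = 5.)

5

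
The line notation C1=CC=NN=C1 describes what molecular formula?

Heavy atoms from the SMILES: 4 C, 2 N.
Implicit hydrogens by atom environment:
  4 × C (aromatic): 1 H each → 4
  2 × N (aromatic): no H
  Total hydrogens = 4.
Molecular formula: C4H4N2

C4H4N2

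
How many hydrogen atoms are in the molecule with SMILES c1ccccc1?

Hydrogens are implicit in SMILES; fill each atom to its normal valence:
  6 × C (aromatic): 1 H each → 6
  Total hydrogens = 6.

6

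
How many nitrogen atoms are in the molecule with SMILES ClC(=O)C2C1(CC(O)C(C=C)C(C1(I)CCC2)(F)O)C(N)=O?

The symbol for nitrogen appears 1 time in the SMILES.

1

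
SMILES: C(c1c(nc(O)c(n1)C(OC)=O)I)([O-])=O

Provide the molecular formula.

Heavy atoms from the SMILES: 7 C, 1 I, 2 N, 5 O.
Implicit hydrogens by atom environment:
  4 × C (aromatic): no H
  3 × O: no H
  2 × C: no H
  2 × N (aromatic): no H
  1 × C: 3 H
  1 × I: no H
  1 × O: 1 H
  1 × O (charge -1): no H
  Total hydrogens = 4.
Net charge -1.
Molecular formula: C7H4IN2O5-

C7H4IN2O5-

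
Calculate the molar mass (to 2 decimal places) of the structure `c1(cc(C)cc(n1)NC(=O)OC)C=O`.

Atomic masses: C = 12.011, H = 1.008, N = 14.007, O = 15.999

Molecular formula: C9H10N2O3.
M = 9×12.011 + 10×1.008 + 2×14.007 + 3×15.999 = 194.19 g/mol.

194.19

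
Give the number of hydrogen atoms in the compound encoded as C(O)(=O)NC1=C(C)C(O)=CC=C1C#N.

8

Hydrogens are implicit in SMILES; fill each atom to its normal valence:
  4 × C (aromatic): no H
  2 × C (aromatic): 1 H each → 2
  2 × C: no H
  2 × O: 1 H each → 2
  1 × C: 3 H
  1 × N: 1 H
  1 × N: no H
  1 × O: no H
  Total hydrogens = 8.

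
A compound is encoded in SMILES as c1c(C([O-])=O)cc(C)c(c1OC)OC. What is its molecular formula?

Heavy atoms from the SMILES: 10 C, 4 O.
Implicit hydrogens by atom environment:
  4 × C (aromatic): no H
  3 × C: 3 H each → 9
  3 × O: no H
  2 × C (aromatic): 1 H each → 2
  1 × C: no H
  1 × O (charge -1): no H
  Total hydrogens = 11.
Net charge -1.
Molecular formula: C10H11O4-

C10H11O4-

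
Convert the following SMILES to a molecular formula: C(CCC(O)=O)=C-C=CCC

C9H14O2

Heavy atoms from the SMILES: 9 C, 2 O.
Implicit hydrogens by atom environment:
  4 × C: 1 H each → 4
  3 × C: 2 H each → 6
  1 × C: 3 H
  1 × C: no H
  1 × O: 1 H
  1 × O: no H
  Total hydrogens = 14.
Molecular formula: C9H14O2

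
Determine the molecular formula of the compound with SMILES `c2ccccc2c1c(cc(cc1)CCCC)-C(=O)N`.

Heavy atoms from the SMILES: 17 C, 1 N, 1 O.
Implicit hydrogens by atom environment:
  8 × C (aromatic): 1 H each → 8
  4 × C (aromatic): no H
  3 × C: 2 H each → 6
  1 × C: 3 H
  1 × C: no H
  1 × N: 2 H
  1 × O: no H
  Total hydrogens = 19.
Molecular formula: C17H19NO

C17H19NO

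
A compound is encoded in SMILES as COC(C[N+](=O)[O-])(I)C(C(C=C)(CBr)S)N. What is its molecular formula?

C8H14BrIN2O3S

Heavy atoms from the SMILES: 1 Br, 8 C, 1 I, 2 N, 3 O, 1 S.
Implicit hydrogens by atom environment:
  3 × C: 2 H each → 6
  2 × C: 1 H each → 2
  2 × C: no H
  2 × O: no H
  1 × Br: no H
  1 × C: 3 H
  1 × I: no H
  1 × N: 2 H
  1 × N (charge +1): no H
  1 × O (charge -1): no H
  1 × S: 1 H
  Total hydrogens = 14.
Molecular formula: C8H14BrIN2O3S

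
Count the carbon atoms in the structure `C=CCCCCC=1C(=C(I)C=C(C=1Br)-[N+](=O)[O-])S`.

The symbol for carbon appears 12 times in the SMILES.

12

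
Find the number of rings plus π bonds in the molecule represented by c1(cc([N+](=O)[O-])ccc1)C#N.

Molecular formula from the SMILES: C7H4N2O2.
DoU = (2C + 2 + N − H − X)/2 = (2·7 + 2 + 2 − 4 − 0)/2 = 14/2 = 7.
(Structurally: 1 ring(s) + 6 π bond(s) = 7.)

7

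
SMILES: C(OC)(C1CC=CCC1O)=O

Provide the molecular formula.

Heavy atoms from the SMILES: 8 C, 3 O.
Implicit hydrogens by atom environment:
  4 × C: 1 H each → 4
  2 × C: 2 H each → 4
  2 × O: no H
  1 × C: 3 H
  1 × C: no H
  1 × O: 1 H
  Total hydrogens = 12.
Molecular formula: C8H12O3

C8H12O3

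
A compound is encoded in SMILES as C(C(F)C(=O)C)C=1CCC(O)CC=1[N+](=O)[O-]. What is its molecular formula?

C10H14FNO4

Heavy atoms from the SMILES: 10 C, 1 F, 1 N, 4 O.
Implicit hydrogens by atom environment:
  4 × C: 2 H each → 8
  3 × C: no H
  2 × C: 1 H each → 2
  2 × O: no H
  1 × C: 3 H
  1 × F: no H
  1 × N (charge +1): no H
  1 × O: 1 H
  1 × O (charge -1): no H
  Total hydrogens = 14.
Molecular formula: C10H14FNO4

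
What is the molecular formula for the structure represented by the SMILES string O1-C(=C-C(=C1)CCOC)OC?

Heavy atoms from the SMILES: 8 C, 3 O.
Implicit hydrogens by atom environment:
  2 × C: 3 H each → 6
  2 × C: 2 H each → 4
  2 × C (aromatic): 1 H each → 2
  2 × C (aromatic): no H
  2 × O: no H
  1 × O (aromatic): no H
  Total hydrogens = 12.
Molecular formula: C8H12O3

C8H12O3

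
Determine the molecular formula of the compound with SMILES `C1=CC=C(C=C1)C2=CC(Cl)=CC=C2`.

C12H9Cl

Heavy atoms from the SMILES: 12 C, 1 Cl.
Implicit hydrogens by atom environment:
  9 × C (aromatic): 1 H each → 9
  3 × C (aromatic): no H
  1 × Cl: no H
  Total hydrogens = 9.
Molecular formula: C12H9Cl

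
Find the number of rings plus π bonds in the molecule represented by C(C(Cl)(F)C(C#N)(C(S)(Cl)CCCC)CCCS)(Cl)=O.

3

Molecular formula from the SMILES: C12H17Cl3FNOS2.
DoU = (2C + 2 + N − H − X)/2 = (2·12 + 2 + 1 − 17 − 4)/2 = 6/2 = 3.
(Structurally: 0 ring(s) + 3 π bond(s) = 3.)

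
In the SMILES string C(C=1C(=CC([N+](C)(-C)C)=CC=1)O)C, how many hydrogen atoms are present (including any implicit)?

Hydrogens are implicit in SMILES; fill each atom to its normal valence:
  4 × C: 3 H each → 12
  3 × C (aromatic): 1 H each → 3
  3 × C (aromatic): no H
  1 × C: 2 H
  1 × N (charge +1): no H
  1 × O: 1 H
  Total hydrogens = 18.

18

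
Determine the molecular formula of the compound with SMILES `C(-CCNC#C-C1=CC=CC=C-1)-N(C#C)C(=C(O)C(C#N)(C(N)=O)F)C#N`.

Heavy atoms from the SMILES: 19 C, 1 F, 5 N, 2 O.
Implicit hydrogens by atom environment:
  9 × C: no H
  5 × C (aromatic): 1 H each → 5
  3 × C: 2 H each → 6
  3 × N: no H
  1 × C: 1 H
  1 × C (aromatic): no H
  1 × F: no H
  1 × N: 2 H
  1 × N: 1 H
  1 × O: 1 H
  1 × O: no H
  Total hydrogens = 16.
Molecular formula: C19H16FN5O2

C19H16FN5O2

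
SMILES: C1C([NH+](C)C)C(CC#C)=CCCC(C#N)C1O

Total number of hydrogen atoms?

21

Hydrogens are implicit in SMILES; fill each atom to its normal valence:
  5 × C: 1 H each → 5
  4 × C: 2 H each → 8
  3 × C: no H
  2 × C: 3 H each → 6
  1 × N (charge +1): 1 H
  1 × N: no H
  1 × O: 1 H
  Total hydrogens = 21.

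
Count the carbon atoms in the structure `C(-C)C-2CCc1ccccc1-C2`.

12

The symbol for carbon appears 12 times in the SMILES. Lowercase c denotes aromatic carbon and counts toward C.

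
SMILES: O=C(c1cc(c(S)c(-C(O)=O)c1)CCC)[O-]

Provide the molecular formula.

Heavy atoms from the SMILES: 11 C, 4 O, 1 S.
Implicit hydrogens by atom environment:
  4 × C (aromatic): no H
  2 × C: 2 H each → 4
  2 × C (aromatic): 1 H each → 2
  2 × C: no H
  2 × O: no H
  1 × C: 3 H
  1 × O: 1 H
  1 × O (charge -1): no H
  1 × S: 1 H
  Total hydrogens = 11.
Net charge -1.
Molecular formula: C11H11O4S-

C11H11O4S-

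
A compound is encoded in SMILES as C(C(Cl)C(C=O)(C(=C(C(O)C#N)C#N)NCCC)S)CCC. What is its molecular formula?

C15H22ClN3O2S

Heavy atoms from the SMILES: 15 C, 1 Cl, 3 N, 2 O, 1 S.
Implicit hydrogens by atom environment:
  5 × C: 2 H each → 10
  5 × C: no H
  3 × C: 1 H each → 3
  2 × C: 3 H each → 6
  2 × N: no H
  1 × Cl: no H
  1 × N: 1 H
  1 × O: 1 H
  1 × O: no H
  1 × S: 1 H
  Total hydrogens = 22.
Molecular formula: C15H22ClN3O2S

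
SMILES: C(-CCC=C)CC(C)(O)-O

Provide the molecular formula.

C8H16O2

Heavy atoms from the SMILES: 8 C, 2 O.
Implicit hydrogens by atom environment:
  5 × C: 2 H each → 10
  2 × O: 1 H each → 2
  1 × C: 3 H
  1 × C: 1 H
  1 × C: no H
  Total hydrogens = 16.
Molecular formula: C8H16O2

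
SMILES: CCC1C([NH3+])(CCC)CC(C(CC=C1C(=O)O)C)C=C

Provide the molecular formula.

Heavy atoms from the SMILES: 17 C, 1 N, 2 O.
Implicit hydrogens by atom environment:
  6 × C: 2 H each → 12
  5 × C: 1 H each → 5
  3 × C: 3 H each → 9
  3 × C: no H
  1 × N (charge +1): 3 H
  1 × O: 1 H
  1 × O: no H
  Total hydrogens = 30.
Net charge +1.
Molecular formula: C17H30NO2+

C17H30NO2+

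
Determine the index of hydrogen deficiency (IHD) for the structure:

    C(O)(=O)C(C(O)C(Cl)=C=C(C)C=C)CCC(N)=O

5

Molecular formula from the SMILES: C12H16ClNO4.
DoU = (2C + 2 + N − H − X)/2 = (2·12 + 2 + 1 − 16 − 1)/2 = 10/2 = 5.
(Structurally: 0 ring(s) + 5 π bond(s) = 5.)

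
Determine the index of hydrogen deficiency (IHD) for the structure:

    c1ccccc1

Molecular formula from the SMILES: C6H6.
DoU = (2C + 2 + N − H − X)/2 = (2·6 + 2 + 0 − 6 − 0)/2 = 8/2 = 4.
(Structurally: 1 ring(s) + 3 π bond(s) = 4.)

4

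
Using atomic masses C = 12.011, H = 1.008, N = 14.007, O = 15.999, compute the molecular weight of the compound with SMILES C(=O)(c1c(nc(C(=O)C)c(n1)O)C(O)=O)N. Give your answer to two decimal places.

Molecular formula: C8H7N3O5.
M = 8×12.011 + 7×1.008 + 3×14.007 + 5×15.999 = 225.16 g/mol.

225.16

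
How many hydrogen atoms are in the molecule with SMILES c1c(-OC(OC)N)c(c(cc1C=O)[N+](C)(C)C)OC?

21

Hydrogens are implicit in SMILES; fill each atom to its normal valence:
  5 × C: 3 H each → 15
  4 × C (aromatic): no H
  4 × O: no H
  2 × C (aromatic): 1 H each → 2
  2 × C: 1 H each → 2
  1 × N: 2 H
  1 × N (charge +1): no H
  Total hydrogens = 21.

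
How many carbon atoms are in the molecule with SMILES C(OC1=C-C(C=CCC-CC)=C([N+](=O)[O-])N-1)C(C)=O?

The symbol for carbon appears 13 times in the SMILES.

13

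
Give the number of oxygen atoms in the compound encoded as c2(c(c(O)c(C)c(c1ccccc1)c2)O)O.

3

The symbol for oxygen appears 3 times in the SMILES.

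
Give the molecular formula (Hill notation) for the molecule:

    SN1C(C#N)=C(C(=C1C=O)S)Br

C6H3BrN2OS2

Heavy atoms from the SMILES: 1 Br, 6 C, 2 N, 1 O, 2 S.
Implicit hydrogens by atom environment:
  4 × C (aromatic): no H
  2 × S: 1 H each → 2
  1 × Br: no H
  1 × C: 1 H
  1 × C: no H
  1 × N (aromatic): no H
  1 × N: no H
  1 × O: no H
  Total hydrogens = 3.
Molecular formula: C6H3BrN2OS2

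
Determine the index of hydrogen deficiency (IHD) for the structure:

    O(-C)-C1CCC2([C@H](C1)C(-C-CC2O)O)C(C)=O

3

Molecular formula from the SMILES: C13H22O4.
DoU = (2C + 2 + N − H − X)/2 = (2·13 + 2 + 0 − 22 − 0)/2 = 6/2 = 3.
(Structurally: 2 ring(s) + 1 π bond(s) = 3.)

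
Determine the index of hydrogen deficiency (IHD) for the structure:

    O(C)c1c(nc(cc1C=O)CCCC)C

5

Molecular formula from the SMILES: C12H17NO2.
DoU = (2C + 2 + N − H − X)/2 = (2·12 + 2 + 1 − 17 − 0)/2 = 10/2 = 5.
(Structurally: 1 ring(s) + 4 π bond(s) = 5.)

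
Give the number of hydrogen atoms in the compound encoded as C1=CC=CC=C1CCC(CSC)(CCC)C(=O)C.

24

Hydrogens are implicit in SMILES; fill each atom to its normal valence:
  5 × C: 2 H each → 10
  5 × C (aromatic): 1 H each → 5
  3 × C: 3 H each → 9
  2 × C: no H
  1 × C (aromatic): no H
  1 × O: no H
  1 × S: no H
  Total hydrogens = 24.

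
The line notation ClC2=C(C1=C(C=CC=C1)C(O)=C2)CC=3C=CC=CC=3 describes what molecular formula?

Heavy atoms from the SMILES: 17 C, 1 Cl, 1 O.
Implicit hydrogens by atom environment:
  10 × C (aromatic): 1 H each → 10
  6 × C (aromatic): no H
  1 × C: 2 H
  1 × Cl: no H
  1 × O: 1 H
  Total hydrogens = 13.
Molecular formula: C17H13ClO

C17H13ClO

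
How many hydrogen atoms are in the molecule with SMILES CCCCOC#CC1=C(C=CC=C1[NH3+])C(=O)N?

Hydrogens are implicit in SMILES; fill each atom to its normal valence:
  3 × C: 2 H each → 6
  3 × C (aromatic): 1 H each → 3
  3 × C (aromatic): no H
  3 × C: no H
  2 × O: no H
  1 × C: 3 H
  1 × N (charge +1): 3 H
  1 × N: 2 H
  Total hydrogens = 17.

17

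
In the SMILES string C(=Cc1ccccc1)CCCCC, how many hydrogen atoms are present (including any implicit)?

Hydrogens are implicit in SMILES; fill each atom to its normal valence:
  5 × C (aromatic): 1 H each → 5
  4 × C: 2 H each → 8
  2 × C: 1 H each → 2
  1 × C: 3 H
  1 × C (aromatic): no H
  Total hydrogens = 18.

18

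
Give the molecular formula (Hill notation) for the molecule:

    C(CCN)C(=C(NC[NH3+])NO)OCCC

C9H23N4O2+

Heavy atoms from the SMILES: 9 C, 4 N, 2 O.
Implicit hydrogens by atom environment:
  6 × C: 2 H each → 12
  2 × C: no H
  2 × N: 1 H each → 2
  1 × C: 3 H
  1 × N (charge +1): 3 H
  1 × N: 2 H
  1 × O: 1 H
  1 × O: no H
  Total hydrogens = 23.
Net charge +1.
Molecular formula: C9H23N4O2+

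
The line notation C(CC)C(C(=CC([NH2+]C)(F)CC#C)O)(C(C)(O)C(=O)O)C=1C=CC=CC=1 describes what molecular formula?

C20H27FNO4+

Heavy atoms from the SMILES: 20 C, 1 F, 1 N, 4 O.
Implicit hydrogens by atom environment:
  6 × C: no H
  5 × C (aromatic): 1 H each → 5
  3 × C: 3 H each → 9
  3 × C: 2 H each → 6
  3 × O: 1 H each → 3
  2 × C: 1 H each → 2
  1 × C (aromatic): no H
  1 × F: no H
  1 × N (charge +1): 2 H
  1 × O: no H
  Total hydrogens = 27.
Net charge +1.
Molecular formula: C20H27FNO4+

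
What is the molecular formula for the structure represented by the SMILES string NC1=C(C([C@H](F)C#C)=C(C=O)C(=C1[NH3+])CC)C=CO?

Heavy atoms from the SMILES: 14 C, 1 F, 2 N, 2 O.
Implicit hydrogens by atom environment:
  6 × C (aromatic): no H
  5 × C: 1 H each → 5
  1 × C: 3 H
  1 × C: 2 H
  1 × C: no H
  1 × F: no H
  1 × N (charge +1): 3 H
  1 × N: 2 H
  1 × O: 1 H
  1 × O: no H
  Total hydrogens = 16.
Net charge +1.
Molecular formula: C14H16FN2O2+

C14H16FN2O2+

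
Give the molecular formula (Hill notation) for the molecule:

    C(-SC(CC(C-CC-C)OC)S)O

Heavy atoms from the SMILES: 9 C, 2 O, 2 S.
Implicit hydrogens by atom environment:
  5 × C: 2 H each → 10
  2 × C: 3 H each → 6
  2 × C: 1 H each → 2
  1 × O: 1 H
  1 × O: no H
  1 × S: 1 H
  1 × S: no H
  Total hydrogens = 20.
Molecular formula: C9H20O2S2

C9H20O2S2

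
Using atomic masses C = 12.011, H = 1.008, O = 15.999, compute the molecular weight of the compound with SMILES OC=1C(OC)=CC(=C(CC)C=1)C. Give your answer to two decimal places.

166.22

Molecular formula: C10H14O2.
M = 10×12.011 + 14×1.008 + 2×15.999 = 166.22 g/mol.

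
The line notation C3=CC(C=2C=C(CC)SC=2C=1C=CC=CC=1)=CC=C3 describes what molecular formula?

C18H16S

Heavy atoms from the SMILES: 18 C, 1 S.
Implicit hydrogens by atom environment:
  11 × C (aromatic): 1 H each → 11
  5 × C (aromatic): no H
  1 × C: 3 H
  1 × C: 2 H
  1 × S (aromatic): no H
  Total hydrogens = 16.
Molecular formula: C18H16S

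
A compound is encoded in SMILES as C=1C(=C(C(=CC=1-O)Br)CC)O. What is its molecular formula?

Heavy atoms from the SMILES: 1 Br, 8 C, 2 O.
Implicit hydrogens by atom environment:
  4 × C (aromatic): no H
  2 × C (aromatic): 1 H each → 2
  2 × O: 1 H each → 2
  1 × Br: no H
  1 × C: 3 H
  1 × C: 2 H
  Total hydrogens = 9.
Molecular formula: C8H9BrO2

C8H9BrO2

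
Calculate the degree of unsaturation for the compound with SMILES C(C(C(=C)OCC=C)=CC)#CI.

Molecular formula from the SMILES: C10H11IO.
DoU = (2C + 2 + N − H − X)/2 = (2·10 + 2 + 0 − 11 − 1)/2 = 10/2 = 5.
(Structurally: 0 ring(s) + 5 π bond(s) = 5.)

5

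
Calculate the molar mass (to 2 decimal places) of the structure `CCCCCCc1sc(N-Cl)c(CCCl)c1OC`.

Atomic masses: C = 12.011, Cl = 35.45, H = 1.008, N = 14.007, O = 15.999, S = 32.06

310.28

Molecular formula: C13H21Cl2NOS.
M = 13×12.011 + 2×35.45 + 21×1.008 + 1×14.007 + 1×15.999 + 1×32.06 = 310.28 g/mol.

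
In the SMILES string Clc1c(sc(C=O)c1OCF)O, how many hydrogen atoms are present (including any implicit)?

Hydrogens are implicit in SMILES; fill each atom to its normal valence:
  4 × C (aromatic): no H
  2 × O: no H
  1 × C: 2 H
  1 × C: 1 H
  1 × Cl: no H
  1 × F: no H
  1 × O: 1 H
  1 × S (aromatic): no H
  Total hydrogens = 4.

4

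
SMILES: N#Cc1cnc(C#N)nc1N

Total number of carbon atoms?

6

The symbol for carbon appears 6 times in the SMILES. Lowercase c denotes aromatic carbon and counts toward C.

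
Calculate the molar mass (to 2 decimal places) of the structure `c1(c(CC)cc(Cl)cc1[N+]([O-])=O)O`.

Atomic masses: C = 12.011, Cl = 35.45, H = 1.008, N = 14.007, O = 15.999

201.61

Molecular formula: C8H8ClNO3.
M = 8×12.011 + 1×35.45 + 8×1.008 + 1×14.007 + 3×15.999 = 201.61 g/mol.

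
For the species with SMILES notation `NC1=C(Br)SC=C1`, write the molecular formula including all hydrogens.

Heavy atoms from the SMILES: 1 Br, 4 C, 1 N, 1 S.
Implicit hydrogens by atom environment:
  2 × C (aromatic): 1 H each → 2
  2 × C (aromatic): no H
  1 × Br: no H
  1 × N: 2 H
  1 × S (aromatic): no H
  Total hydrogens = 4.
Molecular formula: C4H4BrNS

C4H4BrNS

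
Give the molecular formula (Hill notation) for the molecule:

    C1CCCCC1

C6H12

Heavy atoms from the SMILES: 6 C.
Implicit hydrogens by atom environment:
  6 × C: 2 H each → 12
  Total hydrogens = 12.
Molecular formula: C6H12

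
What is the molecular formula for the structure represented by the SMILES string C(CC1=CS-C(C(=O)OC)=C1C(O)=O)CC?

C11H14O4S

Heavy atoms from the SMILES: 11 C, 4 O, 1 S.
Implicit hydrogens by atom environment:
  3 × C: 2 H each → 6
  3 × C (aromatic): no H
  3 × O: no H
  2 × C: 3 H each → 6
  2 × C: no H
  1 × C (aromatic): 1 H
  1 × O: 1 H
  1 × S (aromatic): no H
  Total hydrogens = 14.
Molecular formula: C11H14O4S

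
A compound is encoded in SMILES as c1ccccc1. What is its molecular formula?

Heavy atoms from the SMILES: 6 C.
Implicit hydrogens by atom environment:
  6 × C (aromatic): 1 H each → 6
  Total hydrogens = 6.
Molecular formula: C6H6

C6H6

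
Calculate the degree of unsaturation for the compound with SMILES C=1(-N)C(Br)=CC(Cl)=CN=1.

4

Molecular formula from the SMILES: C5H4BrClN2.
DoU = (2C + 2 + N − H − X)/2 = (2·5 + 2 + 2 − 4 − 2)/2 = 8/2 = 4.
(Structurally: 1 ring(s) + 3 π bond(s) = 4.)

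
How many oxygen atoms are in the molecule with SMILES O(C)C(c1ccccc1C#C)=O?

2

The symbol for oxygen appears 2 times in the SMILES.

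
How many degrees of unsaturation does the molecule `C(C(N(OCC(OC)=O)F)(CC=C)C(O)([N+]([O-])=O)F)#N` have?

Molecular formula from the SMILES: C9H11F2N3O6.
DoU = (2C + 2 + N − H − X)/2 = (2·9 + 2 + 3 − 11 − 2)/2 = 10/2 = 5.
(Structurally: 0 ring(s) + 5 π bond(s) = 5.)

5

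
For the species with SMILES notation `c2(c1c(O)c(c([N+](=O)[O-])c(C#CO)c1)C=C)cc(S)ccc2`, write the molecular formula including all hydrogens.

C16H11NO4S

Heavy atoms from the SMILES: 16 C, 1 N, 4 O, 1 S.
Implicit hydrogens by atom environment:
  7 × C (aromatic): no H
  5 × C (aromatic): 1 H each → 5
  2 × C: no H
  2 × O: 1 H each → 2
  1 × C: 2 H
  1 × C: 1 H
  1 × N (charge +1): no H
  1 × O: no H
  1 × O (charge -1): no H
  1 × S: 1 H
  Total hydrogens = 11.
Molecular formula: C16H11NO4S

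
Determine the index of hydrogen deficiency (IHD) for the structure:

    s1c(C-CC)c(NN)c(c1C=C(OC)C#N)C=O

Molecular formula from the SMILES: C12H15N3O2S.
DoU = (2C + 2 + N − H − X)/2 = (2·12 + 2 + 3 − 15 − 0)/2 = 14/2 = 7.
(Structurally: 1 ring(s) + 6 π bond(s) = 7.)

7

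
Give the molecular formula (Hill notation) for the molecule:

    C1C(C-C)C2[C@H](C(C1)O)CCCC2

Heavy atoms from the SMILES: 12 C, 1 O.
Implicit hydrogens by atom environment:
  7 × C: 2 H each → 14
  4 × C: 1 H each → 4
  1 × C: 3 H
  1 × O: 1 H
  Total hydrogens = 22.
Molecular formula: C12H22O

C12H22O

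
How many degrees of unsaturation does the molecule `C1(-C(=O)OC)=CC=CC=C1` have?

5

Molecular formula from the SMILES: C8H8O2.
DoU = (2C + 2 + N − H − X)/2 = (2·8 + 2 + 0 − 8 − 0)/2 = 10/2 = 5.
(Structurally: 1 ring(s) + 4 π bond(s) = 5.)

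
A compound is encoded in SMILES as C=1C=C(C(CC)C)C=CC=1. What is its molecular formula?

Heavy atoms from the SMILES: 10 C.
Implicit hydrogens by atom environment:
  5 × C (aromatic): 1 H each → 5
  2 × C: 3 H each → 6
  1 × C: 2 H
  1 × C: 1 H
  1 × C (aromatic): no H
  Total hydrogens = 14.
Molecular formula: C10H14

C10H14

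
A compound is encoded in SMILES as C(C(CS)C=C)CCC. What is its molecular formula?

Heavy atoms from the SMILES: 8 C, 1 S.
Implicit hydrogens by atom environment:
  5 × C: 2 H each → 10
  2 × C: 1 H each → 2
  1 × C: 3 H
  1 × S: 1 H
  Total hydrogens = 16.
Molecular formula: C8H16S

C8H16S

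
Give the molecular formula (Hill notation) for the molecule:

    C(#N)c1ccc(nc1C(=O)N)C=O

C8H5N3O2

Heavy atoms from the SMILES: 8 C, 3 N, 2 O.
Implicit hydrogens by atom environment:
  3 × C (aromatic): no H
  2 × C (aromatic): 1 H each → 2
  2 × C: no H
  2 × O: no H
  1 × C: 1 H
  1 × N: 2 H
  1 × N (aromatic): no H
  1 × N: no H
  Total hydrogens = 5.
Molecular formula: C8H5N3O2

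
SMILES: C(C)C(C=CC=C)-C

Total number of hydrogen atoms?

Hydrogens are implicit in SMILES; fill each atom to its normal valence:
  4 × C: 1 H each → 4
  2 × C: 3 H each → 6
  2 × C: 2 H each → 4
  Total hydrogens = 14.

14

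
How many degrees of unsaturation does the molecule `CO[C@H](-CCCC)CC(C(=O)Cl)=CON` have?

2

Molecular formula from the SMILES: C10H18ClNO3.
DoU = (2C + 2 + N − H − X)/2 = (2·10 + 2 + 1 − 18 − 1)/2 = 4/2 = 2.
(Structurally: 0 ring(s) + 2 π bond(s) = 2.)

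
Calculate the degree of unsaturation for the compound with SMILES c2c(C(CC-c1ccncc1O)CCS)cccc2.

8

Molecular formula from the SMILES: C16H19NOS.
DoU = (2C + 2 + N − H − X)/2 = (2·16 + 2 + 1 − 19 − 0)/2 = 16/2 = 8.
(Structurally: 2 ring(s) + 6 π bond(s) = 8.)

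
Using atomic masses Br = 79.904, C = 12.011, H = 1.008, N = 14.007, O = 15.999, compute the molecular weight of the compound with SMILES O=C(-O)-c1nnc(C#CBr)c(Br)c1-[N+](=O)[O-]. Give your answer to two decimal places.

350.91

Molecular formula: C7HBr2N3O4.
M = 2×79.904 + 7×12.011 + 1×1.008 + 3×14.007 + 4×15.999 = 350.91 g/mol.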